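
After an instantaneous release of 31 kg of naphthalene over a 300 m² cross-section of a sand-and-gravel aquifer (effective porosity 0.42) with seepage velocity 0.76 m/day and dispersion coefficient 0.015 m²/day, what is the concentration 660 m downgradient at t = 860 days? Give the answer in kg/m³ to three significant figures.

0.00874 kg/m³

For an instantaneous plane source, C(x,t) = M/(n_e·A·√(4πDt)) · exp(−(x−vt)²/(4Dt)), with n_e·A the pore (flow) area.
Plume center vt = 0.76 × 860 = 653.6 m, so the well at 660 m is 6.4 m downgradient of the peak.
√(4πDt) = 12.73 m, giving peak height M/(n_e·A·√(4πDt)) = 31/(0.42 × 300 × 12.73) = 0.01933 kg/m³.
(x−vt)²/(4Dt) = (6.4)²/(4 × 0.015 × 860) = 0.7938; exp(−0.7938) = 0.4521.
C = 0.01933 × 0.4521 = 0.00874 kg/m³.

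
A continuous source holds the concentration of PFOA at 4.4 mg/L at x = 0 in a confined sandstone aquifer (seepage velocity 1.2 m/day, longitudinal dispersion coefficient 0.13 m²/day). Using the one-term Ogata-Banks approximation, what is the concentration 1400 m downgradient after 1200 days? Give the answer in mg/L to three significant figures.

For a continuous step input, C/C₀ ≈ ½·erfc((x−vt)/(2√(Dt))).
vt = 1.2 × 1200 = 1440 m and 2√(Dt) = 2√(0.13 × 1200) = 24.98 m.
Argument (x−vt)/(2√(Dt)) = (1400 − 1440)/24.98 = -1.601; ½·erfc(-1.601) = 0.9882.
C = 4.4 × 0.9882 = 4.35 mg/L.

4.35 mg/L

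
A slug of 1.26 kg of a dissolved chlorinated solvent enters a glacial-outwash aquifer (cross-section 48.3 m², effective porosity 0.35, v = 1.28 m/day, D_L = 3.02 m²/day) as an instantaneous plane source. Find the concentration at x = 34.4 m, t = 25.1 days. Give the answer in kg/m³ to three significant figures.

For an instantaneous plane source, C(x,t) = M/(n_e·A·√(4πDt)) · exp(−(x−vt)²/(4Dt)), with n_e·A the pore (flow) area.
Plume center vt = 1.28 × 25.1 = 32.128 m, so the well at 34.4 m is 2.272 m downgradient of the peak.
√(4πDt) = 30.86 m, giving peak height M/(n_e·A·√(4πDt)) = 1.26/(0.35 × 48.3 × 30.86) = 0.002415 kg/m³.
(x−vt)²/(4Dt) = (2.272)²/(4 × 3.02 × 25.1) = 0.01702; exp(−0.01702) = 0.9831.
C = 0.002415 × 0.9831 = 0.00237 kg/m³.

0.00237 kg/m³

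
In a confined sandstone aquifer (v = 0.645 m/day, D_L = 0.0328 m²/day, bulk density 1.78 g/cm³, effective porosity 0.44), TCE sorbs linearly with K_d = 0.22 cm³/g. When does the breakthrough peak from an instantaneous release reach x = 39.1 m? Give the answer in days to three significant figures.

114 days

Retardation factor R = 1 + ρ_b·K_d/n = 1 + 1.78 × 0.22/0.44 = 1.890.
Sorption retards both mechanisms: v_R = v/R = 0.3413 m/day, D_R = D/R = 0.01735 m²/day.
Peak time from v_R²t² + 2D_R t − x² = 0: t = (√(D_R² + v_R²x²) − D_R)/v_R².
√(D_R² + v_R²x²) = √(0.01735² + 0.3413² × 39.1²) = 13.34; v_R² = 0.1165.
t = (13.34 − 0.01735)/0.1165 = 114 days.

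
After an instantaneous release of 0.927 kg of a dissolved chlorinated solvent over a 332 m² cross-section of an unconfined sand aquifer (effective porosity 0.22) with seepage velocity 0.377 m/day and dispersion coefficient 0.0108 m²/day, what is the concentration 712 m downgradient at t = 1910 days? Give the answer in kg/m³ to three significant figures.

0.000358 kg/m³

For an instantaneous plane source, C(x,t) = M/(n_e·A·√(4πDt)) · exp(−(x−vt)²/(4Dt)), with n_e·A the pore (flow) area.
Plume center vt = 0.377 × 1910 = 720.07 m, so the well at 712 m is 8.07 m upgradient of the peak.
√(4πDt) = 16.10 m, giving peak height M/(n_e·A·√(4πDt)) = 0.927/(0.22 × 332 × 16.10) = 0.0007883 kg/m³.
(x−vt)²/(4Dt) = (-8.07)²/(4 × 0.0108 × 1910) = 0.7893; exp(−0.7893) = 0.4542.
C = 0.0007883 × 0.4542 = 0.000358 kg/m³.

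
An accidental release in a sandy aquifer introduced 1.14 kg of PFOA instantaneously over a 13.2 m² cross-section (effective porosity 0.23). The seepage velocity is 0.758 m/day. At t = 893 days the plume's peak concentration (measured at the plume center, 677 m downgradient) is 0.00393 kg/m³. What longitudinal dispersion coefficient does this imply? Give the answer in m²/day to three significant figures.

0.814 m²/day

At the plume center C_max = M/(n_e·A·√(4πDt)), so D = M²/(4πt·(n_e·A·C_max)²).
n_e·A·C_max = 0.23 × 13.2 × 0.00393 = 0.01193 kg/m.
D = 1.14²/(4π × 893 × 0.01193²) = 0.814 m²/day.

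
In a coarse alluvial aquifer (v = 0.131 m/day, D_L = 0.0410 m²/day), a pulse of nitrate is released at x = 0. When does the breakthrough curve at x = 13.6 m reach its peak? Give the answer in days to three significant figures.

101 days

For the 1D instantaneous-source solution, setting ∂C/∂t = 0 at fixed x gives v²t² + 2Dt − x² = 0, so t = (√(D² + v²x²) − D)/v².
√(D² + v²x²) = √(0.0410² + 0.131² × 13.6²) = 1.782; v² = 0.017161.
t = (1.782 − 0.0410)/0.017161 = 101 days (vs. the pure-advection estimate x/v = 104 d).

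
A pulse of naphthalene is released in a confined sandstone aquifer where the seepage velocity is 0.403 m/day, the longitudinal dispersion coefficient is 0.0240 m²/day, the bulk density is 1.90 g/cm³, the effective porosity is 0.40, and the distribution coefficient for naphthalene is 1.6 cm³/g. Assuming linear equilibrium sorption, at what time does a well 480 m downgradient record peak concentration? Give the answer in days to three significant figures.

10200 days

Retardation factor R = 1 + ρ_b·K_d/n = 1 + 1.90 × 1.6/0.40 = 8.600.
Sorption retards both mechanisms: v_R = v/R = 0.04686 m/day, D_R = D/R = 0.002791 m²/day.
Peak time from v_R²t² + 2D_R t − x² = 0: t = (√(D_R² + v_R²x²) − D_R)/v_R².
√(D_R² + v_R²x²) = √(0.002791² + 0.04686² × 480²) = 22.49; v_R² = 0.002196.
t = (22.49 − 0.002791)/0.002196 = 10200 days.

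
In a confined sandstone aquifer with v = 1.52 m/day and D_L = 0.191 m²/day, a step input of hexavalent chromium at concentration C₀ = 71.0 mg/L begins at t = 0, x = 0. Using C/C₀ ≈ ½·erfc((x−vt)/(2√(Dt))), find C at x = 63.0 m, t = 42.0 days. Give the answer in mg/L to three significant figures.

For a continuous step input, C/C₀ ≈ ½·erfc((x−vt)/(2√(Dt))).
vt = 1.52 × 42.0 = 63.84 m and 2√(Dt) = 2√(0.191 × 42.0) = 5.665 m.
Argument (x−vt)/(2√(Dt)) = (63.0 − 63.84)/5.665 = -0.1483; ½·erfc(-0.1483) = 0.5831.
C = 71.0 × 0.5831 = 41.4 mg/L.

41.4 mg/L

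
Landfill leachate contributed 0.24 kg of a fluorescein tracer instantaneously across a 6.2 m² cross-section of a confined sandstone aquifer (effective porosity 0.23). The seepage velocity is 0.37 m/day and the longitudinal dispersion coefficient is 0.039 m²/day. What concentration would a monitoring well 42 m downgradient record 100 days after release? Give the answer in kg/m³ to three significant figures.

0.00484 kg/m³

For an instantaneous plane source, C(x,t) = M/(n_e·A·√(4πDt)) · exp(−(x−vt)²/(4Dt)), with n_e·A the pore (flow) area.
Plume center vt = 0.37 × 100 = 37 m, so the well at 42 m is 5 m downgradient of the peak.
√(4πDt) = 7.001 m, giving peak height M/(n_e·A·√(4πDt)) = 0.24/(0.23 × 6.2 × 7.001) = 0.02404 kg/m³.
(x−vt)²/(4Dt) = (5)²/(4 × 0.039 × 100) = 1.603; exp(−1.603) = 0.2013.
C = 0.02404 × 0.2013 = 0.00484 kg/m³.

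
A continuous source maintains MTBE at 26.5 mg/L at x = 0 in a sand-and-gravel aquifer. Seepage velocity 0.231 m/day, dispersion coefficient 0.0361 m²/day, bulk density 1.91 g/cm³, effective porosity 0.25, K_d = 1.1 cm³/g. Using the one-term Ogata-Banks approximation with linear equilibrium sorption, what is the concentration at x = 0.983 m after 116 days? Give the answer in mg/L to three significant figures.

Retardation factor R = 1 + ρ_b·K_d/n = 1 + 1.91 × 1.1/0.25 = 9.404.
Sorption retards both mechanisms: v_R = v/R = 0.02456 m/day, D_R = D/R = 0.003839 m²/day.
v_R·t = 0.02456 × 116 = 2.84896 m; 2√(D_R t) = 1.335 m; argument = (0.983 − 2.84896)/1.335 = -1.398.
C = C₀ × ½·erfc(-1.398) = 26.5 × 0.9760 = 25.9 mg/L.

25.9 mg/L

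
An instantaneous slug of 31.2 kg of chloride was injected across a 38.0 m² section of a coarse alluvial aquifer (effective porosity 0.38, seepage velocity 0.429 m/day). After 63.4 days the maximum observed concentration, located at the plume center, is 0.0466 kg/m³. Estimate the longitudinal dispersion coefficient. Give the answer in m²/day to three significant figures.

At the plume center C_max = M/(n_e·A·√(4πDt)), so D = M²/(4πt·(n_e·A·C_max)²).
n_e·A·C_max = 0.38 × 38.0 × 0.0466 = 0.6729 kg/m.
D = 31.2²/(4π × 63.4 × 0.6729²) = 2.70 m²/day.

2.70 m²/day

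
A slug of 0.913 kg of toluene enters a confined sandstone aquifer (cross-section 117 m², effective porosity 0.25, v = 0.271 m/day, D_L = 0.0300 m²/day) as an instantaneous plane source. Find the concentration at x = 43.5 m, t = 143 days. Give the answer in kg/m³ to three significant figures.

0.00114 kg/m³

For an instantaneous plane source, C(x,t) = M/(n_e·A·√(4πDt)) · exp(−(x−vt)²/(4Dt)), with n_e·A the pore (flow) area.
Plume center vt = 0.271 × 143 = 38.753 m, so the well at 43.5 m is 4.747 m downgradient of the peak.
√(4πDt) = 7.342 m, giving peak height M/(n_e·A·√(4πDt)) = 0.913/(0.25 × 117 × 7.342) = 0.004251 kg/m³.
(x−vt)²/(4Dt) = (4.747)²/(4 × 0.0300 × 143) = 1.313; exp(−1.313) = 0.2690.
C = 0.004251 × 0.2690 = 0.00114 kg/m³.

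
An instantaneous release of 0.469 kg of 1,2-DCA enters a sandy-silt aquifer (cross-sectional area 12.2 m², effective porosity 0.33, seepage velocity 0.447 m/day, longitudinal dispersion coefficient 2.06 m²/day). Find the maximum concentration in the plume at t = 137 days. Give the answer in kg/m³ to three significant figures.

The peak of an instantaneous 1D plume sits at x = vt; there the Gaussian factor is 1 and C_max = M/(n_e·A·√(4πDt)), where n_e·A is the pore area the mass is dissolved in.
√(4πDt) = √(4π × 2.06 × 137) = 59.55 m, so C_max = 0.469/(0.33 × 12.2 × 59.55) = 0.00196 kg/m³.

0.00196 kg/m³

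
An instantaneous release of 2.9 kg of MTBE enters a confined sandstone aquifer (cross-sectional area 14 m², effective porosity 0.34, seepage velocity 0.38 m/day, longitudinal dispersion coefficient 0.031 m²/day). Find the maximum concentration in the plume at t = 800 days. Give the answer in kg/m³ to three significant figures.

0.0345 kg/m³

The peak of an instantaneous 1D plume sits at x = vt; there the Gaussian factor is 1 and C_max = M/(n_e·A·√(4πDt)), where n_e·A is the pore area the mass is dissolved in.
√(4πDt) = √(4π × 0.031 × 800) = 17.65 m, so C_max = 2.9/(0.34 × 14 × 17.65) = 0.0345 kg/m³.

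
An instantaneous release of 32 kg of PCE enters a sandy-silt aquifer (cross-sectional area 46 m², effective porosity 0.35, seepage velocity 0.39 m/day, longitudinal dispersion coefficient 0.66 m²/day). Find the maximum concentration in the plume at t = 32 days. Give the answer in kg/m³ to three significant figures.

The peak of an instantaneous 1D plume sits at x = vt; there the Gaussian factor is 1 and C_max = M/(n_e·A·√(4πDt)), where n_e·A is the pore area the mass is dissolved in.
√(4πDt) = √(4π × 0.66 × 32) = 16.29 m, so C_max = 32/(0.35 × 46 × 16.29) = 0.122 kg/m³.

0.122 kg/m³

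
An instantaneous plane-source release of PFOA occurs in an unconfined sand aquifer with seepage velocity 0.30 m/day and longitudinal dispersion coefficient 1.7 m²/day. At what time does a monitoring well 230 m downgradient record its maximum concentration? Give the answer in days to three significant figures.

748 days

For the 1D instantaneous-source solution, setting ∂C/∂t = 0 at fixed x gives v²t² + 2Dt − x² = 0, so t = (√(D² + v²x²) − D)/v².
√(D² + v²x²) = √(1.7² + 0.30² × 230²) = 69.02; v² = 0.09.
t = (69.02 − 1.7)/0.09 = 748 days (vs. the pure-advection estimate x/v = 767 d).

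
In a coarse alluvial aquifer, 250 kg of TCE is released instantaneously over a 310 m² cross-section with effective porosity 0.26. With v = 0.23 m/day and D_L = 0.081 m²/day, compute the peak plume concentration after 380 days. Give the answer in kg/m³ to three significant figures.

The peak of an instantaneous 1D plume sits at x = vt; there the Gaussian factor is 1 and C_max = M/(n_e·A·√(4πDt)), where n_e·A is the pore area the mass is dissolved in.
√(4πDt) = √(4π × 0.081 × 380) = 19.67 m, so C_max = 250/(0.26 × 310 × 19.67) = 0.158 kg/m³.

0.158 kg/m³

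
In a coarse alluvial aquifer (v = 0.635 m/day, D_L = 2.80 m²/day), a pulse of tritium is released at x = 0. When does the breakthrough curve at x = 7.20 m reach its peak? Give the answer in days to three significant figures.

6.35 days

For the 1D instantaneous-source solution, setting ∂C/∂t = 0 at fixed x gives v²t² + 2Dt − x² = 0, so t = (√(D² + v²x²) − D)/v².
√(D² + v²x²) = √(2.80² + 0.635² × 7.20²) = 5.361; v² = 0.403225.
t = (5.361 − 2.80)/0.403225 = 6.35 days (vs. the pure-advection estimate x/v = 11.3 d).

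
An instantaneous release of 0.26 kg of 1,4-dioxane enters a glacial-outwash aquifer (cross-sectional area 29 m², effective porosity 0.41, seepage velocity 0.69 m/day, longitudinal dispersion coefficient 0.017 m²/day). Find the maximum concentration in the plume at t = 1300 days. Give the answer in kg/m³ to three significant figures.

The peak of an instantaneous 1D plume sits at x = vt; there the Gaussian factor is 1 and C_max = M/(n_e·A·√(4πDt)), where n_e·A is the pore area the mass is dissolved in.
√(4πDt) = √(4π × 0.017 × 1300) = 16.66 m, so C_max = 0.26/(0.41 × 29 × 16.66) = 0.00131 kg/m³.

0.00131 kg/m³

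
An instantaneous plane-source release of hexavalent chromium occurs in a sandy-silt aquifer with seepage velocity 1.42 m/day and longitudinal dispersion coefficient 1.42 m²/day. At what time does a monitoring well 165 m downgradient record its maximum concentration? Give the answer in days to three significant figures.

For the 1D instantaneous-source solution, setting ∂C/∂t = 0 at fixed x gives v²t² + 2Dt − x² = 0, so t = (√(D² + v²x²) − D)/v².
√(D² + v²x²) = √(1.42² + 1.42² × 165²) = 234.3; v² = 2.0164.
t = (234.3 − 1.42)/2.0164 = 115 days (vs. the pure-advection estimate x/v = 116 d).

115 days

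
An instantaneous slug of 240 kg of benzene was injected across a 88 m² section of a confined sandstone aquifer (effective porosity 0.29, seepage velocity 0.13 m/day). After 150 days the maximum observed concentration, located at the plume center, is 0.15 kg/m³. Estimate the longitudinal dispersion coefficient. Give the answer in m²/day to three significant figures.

At the plume center C_max = M/(n_e·A·√(4πDt)), so D = M²/(4πt·(n_e·A·C_max)²).
n_e·A·C_max = 0.29 × 88 × 0.15 = 3.828 kg/m.
D = 240²/(4π × 150 × 3.828²) = 2.09 m²/day.

2.09 m²/day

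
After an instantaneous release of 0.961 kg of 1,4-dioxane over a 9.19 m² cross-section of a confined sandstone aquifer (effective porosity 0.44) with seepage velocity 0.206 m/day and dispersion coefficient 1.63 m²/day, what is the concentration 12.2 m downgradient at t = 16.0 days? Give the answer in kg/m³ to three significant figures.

For an instantaneous plane source, C(x,t) = M/(n_e·A·√(4πDt)) · exp(−(x−vt)²/(4Dt)), with n_e·A the pore (flow) area.
Plume center vt = 0.206 × 16.0 = 3.296 m, so the well at 12.2 m is 8.904 m downgradient of the peak.
√(4πDt) = 18.10 m, giving peak height M/(n_e·A·√(4πDt)) = 0.961/(0.44 × 9.19 × 18.10) = 0.01313 kg/m³.
(x−vt)²/(4Dt) = (8.904)²/(4 × 1.63 × 16.0) = 0.7600; exp(−0.7600) = 0.4677.
C = 0.01313 × 0.4677 = 0.00614 kg/m³.

0.00614 kg/m³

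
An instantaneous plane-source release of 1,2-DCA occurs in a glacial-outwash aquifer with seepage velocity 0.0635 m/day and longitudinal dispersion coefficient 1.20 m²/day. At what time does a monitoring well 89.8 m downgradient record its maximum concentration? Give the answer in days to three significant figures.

1150 days

For the 1D instantaneous-source solution, setting ∂C/∂t = 0 at fixed x gives v²t² + 2Dt − x² = 0, so t = (√(D² + v²x²) − D)/v².
√(D² + v²x²) = √(1.20² + 0.0635² × 89.8²) = 5.827; v² = 0.00403225.
t = (5.827 − 1.20)/0.00403225 = 1150 days (vs. the pure-advection estimate x/v = 1410 d).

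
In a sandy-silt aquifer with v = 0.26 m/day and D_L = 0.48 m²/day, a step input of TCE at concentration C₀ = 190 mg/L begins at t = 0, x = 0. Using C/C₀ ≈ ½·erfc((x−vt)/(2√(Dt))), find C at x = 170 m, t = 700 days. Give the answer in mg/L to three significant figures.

For a continuous step input, C/C₀ ≈ ½·erfc((x−vt)/(2√(Dt))).
vt = 0.26 × 700 = 182 m and 2√(Dt) = 2√(0.48 × 700) = 36.66 m.
Argument (x−vt)/(2√(Dt)) = (170 − 182)/36.66 = -0.3273; ½·erfc(-0.3273) = 0.6783.
C = 190 × 0.6783 = 129 mg/L.

129 mg/L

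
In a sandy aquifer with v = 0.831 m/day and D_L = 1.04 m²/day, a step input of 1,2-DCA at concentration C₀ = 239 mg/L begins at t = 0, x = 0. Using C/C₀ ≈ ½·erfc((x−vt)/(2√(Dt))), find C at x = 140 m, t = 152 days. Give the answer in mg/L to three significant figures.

For a continuous step input, C/C₀ ≈ ½·erfc((x−vt)/(2√(Dt))).
vt = 0.831 × 152 = 126.312 m and 2√(Dt) = 2√(1.04 × 152) = 25.15 m.
Argument (x−vt)/(2√(Dt)) = (140 − 126.312)/25.15 = 0.5443; ½·erfc(0.5443) = 0.2207.
C = 239 × 0.2207 = 52.7 mg/L.

52.7 mg/L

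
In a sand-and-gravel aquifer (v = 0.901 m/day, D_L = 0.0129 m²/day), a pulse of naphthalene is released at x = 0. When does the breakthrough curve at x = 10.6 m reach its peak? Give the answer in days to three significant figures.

11.7 days

For the 1D instantaneous-source solution, setting ∂C/∂t = 0 at fixed x gives v²t² + 2Dt − x² = 0, so t = (√(D² + v²x²) − D)/v².
√(D² + v²x²) = √(0.0129² + 0.901² × 10.6²) = 9.551; v² = 0.811801.
t = (9.551 − 0.0129)/0.811801 = 11.7 days (vs. the pure-advection estimate x/v = 11.8 d).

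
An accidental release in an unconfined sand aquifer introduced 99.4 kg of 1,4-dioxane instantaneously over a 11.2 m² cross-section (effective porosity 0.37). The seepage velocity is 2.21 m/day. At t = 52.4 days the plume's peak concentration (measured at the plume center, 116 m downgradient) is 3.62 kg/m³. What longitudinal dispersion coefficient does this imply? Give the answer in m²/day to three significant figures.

At the plume center C_max = M/(n_e·A·√(4πDt)), so D = M²/(4πt·(n_e·A·C_max)²).
n_e·A·C_max = 0.37 × 11.2 × 3.62 = 15.00 kg/m.
D = 99.4²/(4π × 52.4 × 15.00²) = 0.0667 m²/day.

0.0667 m²/day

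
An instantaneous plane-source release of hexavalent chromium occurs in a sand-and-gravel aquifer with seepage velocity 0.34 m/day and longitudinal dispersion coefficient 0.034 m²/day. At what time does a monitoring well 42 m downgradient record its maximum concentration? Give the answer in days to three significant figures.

For the 1D instantaneous-source solution, setting ∂C/∂t = 0 at fixed x gives v²t² + 2Dt − x² = 0, so t = (√(D² + v²x²) − D)/v².
√(D² + v²x²) = √(0.034² + 0.34² × 42²) = 14.28; v² = 0.1156.
t = (14.28 − 0.034)/0.1156 = 123 days (vs. the pure-advection estimate x/v = 124 d).

123 days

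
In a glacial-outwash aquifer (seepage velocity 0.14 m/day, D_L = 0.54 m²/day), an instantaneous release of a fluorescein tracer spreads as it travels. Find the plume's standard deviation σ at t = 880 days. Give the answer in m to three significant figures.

30.8 m

Dispersive spreading gives a Gaussian with σ² = 2Dt; advection only shifts the center.
σ = √(2 × 0.54 × 880) = 30.8 m.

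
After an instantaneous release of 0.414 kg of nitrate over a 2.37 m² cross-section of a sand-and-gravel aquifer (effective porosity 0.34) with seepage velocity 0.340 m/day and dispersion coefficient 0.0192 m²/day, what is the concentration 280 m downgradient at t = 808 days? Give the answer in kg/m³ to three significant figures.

0.0235 kg/m³

For an instantaneous plane source, C(x,t) = M/(n_e·A·√(4πDt)) · exp(−(x−vt)²/(4Dt)), with n_e·A the pore (flow) area.
Plume center vt = 0.340 × 808 = 274.72 m, so the well at 280 m is 5.28 m downgradient of the peak.
√(4πDt) = 13.96 m, giving peak height M/(n_e·A·√(4πDt)) = 0.414/(0.34 × 2.37 × 13.96) = 0.03680 kg/m³.
(x−vt)²/(4Dt) = (5.28)²/(4 × 0.0192 × 808) = 0.4493; exp(−0.4493) = 0.6381.
C = 0.03680 × 0.6381 = 0.0235 kg/m³.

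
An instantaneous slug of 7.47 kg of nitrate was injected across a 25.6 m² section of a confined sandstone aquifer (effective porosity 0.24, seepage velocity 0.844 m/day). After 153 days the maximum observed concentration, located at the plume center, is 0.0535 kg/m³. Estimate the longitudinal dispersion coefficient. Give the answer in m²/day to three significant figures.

At the plume center C_max = M/(n_e·A·√(4πDt)), so D = M²/(4πt·(n_e·A·C_max)²).
n_e·A·C_max = 0.24 × 25.6 × 0.0535 = 0.3287 kg/m.
D = 7.47²/(4π × 153 × 0.3287²) = 0.269 m²/day.

0.269 m²/day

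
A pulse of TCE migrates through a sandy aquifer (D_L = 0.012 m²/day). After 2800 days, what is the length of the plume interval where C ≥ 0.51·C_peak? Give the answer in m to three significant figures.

The plume is Gaussian with σ = √(2Dt) = √(2 × 0.012 × 2800) = 8.198 m.
C/C_peak = exp(−Δx²/(2σ²)) = 0.51 ⇒ Δx = σ·√(−2 ln 0.51) = 8.198 × 1.160 = 9.510 m.
Width = 2Δx = 19.0 m.

19.0 m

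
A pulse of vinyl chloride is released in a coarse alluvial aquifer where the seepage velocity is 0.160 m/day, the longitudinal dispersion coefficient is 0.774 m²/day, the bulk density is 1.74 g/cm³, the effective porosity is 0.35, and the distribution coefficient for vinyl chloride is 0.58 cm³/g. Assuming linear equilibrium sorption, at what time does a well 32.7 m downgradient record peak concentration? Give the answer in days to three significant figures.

685 days

Retardation factor R = 1 + ρ_b·K_d/n = 1 + 1.74 × 0.58/0.35 = 3.883.
Sorption retards both mechanisms: v_R = v/R = 0.04121 m/day, D_R = D/R = 0.1993 m²/day.
Peak time from v_R²t² + 2D_R t − x² = 0: t = (√(D_R² + v_R²x²) − D_R)/v_R².
√(D_R² + v_R²x²) = √(0.1993² + 0.04121² × 32.7²) = 1.362; v_R² = 0.001698.
t = (1.362 − 0.1993)/0.001698 = 685 days.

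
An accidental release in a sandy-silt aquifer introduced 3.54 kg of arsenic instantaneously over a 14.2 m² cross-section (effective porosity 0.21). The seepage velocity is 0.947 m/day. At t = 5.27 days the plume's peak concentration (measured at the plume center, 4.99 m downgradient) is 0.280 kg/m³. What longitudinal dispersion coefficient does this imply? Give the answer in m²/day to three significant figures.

At the plume center C_max = M/(n_e·A·√(4πDt)), so D = M²/(4πt·(n_e·A·C_max)²).
n_e·A·C_max = 0.21 × 14.2 × 0.280 = 0.8350 kg/m.
D = 3.54²/(4π × 5.27 × 0.8350²) = 0.271 m²/day.

0.271 m²/day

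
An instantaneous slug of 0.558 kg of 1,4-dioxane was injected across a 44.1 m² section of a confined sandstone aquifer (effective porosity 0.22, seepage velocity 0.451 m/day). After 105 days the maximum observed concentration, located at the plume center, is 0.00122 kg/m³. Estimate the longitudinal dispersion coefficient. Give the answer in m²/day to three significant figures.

At the plume center C_max = M/(n_e·A·√(4πDt)), so D = M²/(4πt·(n_e·A·C_max)²).
n_e·A·C_max = 0.22 × 44.1 × 0.00122 = 0.01184 kg/m.
D = 0.558²/(4π × 105 × 0.01184²) = 1.68 m²/day.

1.68 m²/day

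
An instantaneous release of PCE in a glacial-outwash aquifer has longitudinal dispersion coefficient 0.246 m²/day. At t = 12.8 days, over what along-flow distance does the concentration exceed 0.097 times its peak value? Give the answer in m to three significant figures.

The plume is Gaussian with σ = √(2Dt) = √(2 × 0.246 × 12.8) = 2.510 m.
C/C_peak = exp(−Δx²/(2σ²)) = 0.097 ⇒ Δx = σ·√(−2 ln 0.097) = 2.510 × 2.160 = 5.422 m.
Width = 2Δx = 10.8 m.

10.8 m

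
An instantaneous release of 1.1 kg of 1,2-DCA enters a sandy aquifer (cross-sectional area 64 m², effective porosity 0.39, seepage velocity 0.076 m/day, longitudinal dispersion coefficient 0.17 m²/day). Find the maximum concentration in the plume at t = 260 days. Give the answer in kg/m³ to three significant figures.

0.00187 kg/m³

The peak of an instantaneous 1D plume sits at x = vt; there the Gaussian factor is 1 and C_max = M/(n_e·A·√(4πDt)), where n_e·A is the pore area the mass is dissolved in.
√(4πDt) = √(4π × 0.17 × 260) = 23.57 m, so C_max = 1.1/(0.39 × 64 × 23.57) = 0.00187 kg/m³.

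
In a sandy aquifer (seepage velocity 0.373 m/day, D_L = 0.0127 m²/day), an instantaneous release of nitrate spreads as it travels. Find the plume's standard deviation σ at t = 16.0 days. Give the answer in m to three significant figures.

Dispersive spreading gives a Gaussian with σ² = 2Dt; advection only shifts the center.
σ = √(2 × 0.0127 × 16.0) = 0.637 m.

0.637 m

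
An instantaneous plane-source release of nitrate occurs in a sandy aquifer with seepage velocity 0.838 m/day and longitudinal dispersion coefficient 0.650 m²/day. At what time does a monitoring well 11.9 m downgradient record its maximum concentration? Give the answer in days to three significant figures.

13.3 days

For the 1D instantaneous-source solution, setting ∂C/∂t = 0 at fixed x gives v²t² + 2Dt − x² = 0, so t = (√(D² + v²x²) − D)/v².
√(D² + v²x²) = √(0.650² + 0.838² × 11.9²) = 9.993; v² = 0.702244.
t = (9.993 − 0.650)/0.702244 = 13.3 days (vs. the pure-advection estimate x/v = 14.2 d).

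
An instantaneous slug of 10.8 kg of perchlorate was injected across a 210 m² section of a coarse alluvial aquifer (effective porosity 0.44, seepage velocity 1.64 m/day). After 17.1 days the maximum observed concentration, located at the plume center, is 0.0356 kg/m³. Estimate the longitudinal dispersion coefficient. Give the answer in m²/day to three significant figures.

At the plume center C_max = M/(n_e·A·√(4πDt)), so D = M²/(4πt·(n_e·A·C_max)²).
n_e·A·C_max = 0.44 × 210 × 0.0356 = 3.289 kg/m.
D = 10.8²/(4π × 17.1 × 3.289²) = 0.0502 m²/day.

0.0502 m²/day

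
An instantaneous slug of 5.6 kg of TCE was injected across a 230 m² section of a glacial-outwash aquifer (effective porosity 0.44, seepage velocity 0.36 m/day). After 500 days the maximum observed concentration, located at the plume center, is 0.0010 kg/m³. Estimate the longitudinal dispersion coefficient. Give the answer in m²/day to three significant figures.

At the plume center C_max = M/(n_e·A·√(4πDt)), so D = M²/(4πt·(n_e·A·C_max)²).
n_e·A·C_max = 0.44 × 230 × 0.0010 = 0.1012 kg/m.
D = 5.6²/(4π × 500 × 0.1012²) = 0.487 m²/day.

0.487 m²/day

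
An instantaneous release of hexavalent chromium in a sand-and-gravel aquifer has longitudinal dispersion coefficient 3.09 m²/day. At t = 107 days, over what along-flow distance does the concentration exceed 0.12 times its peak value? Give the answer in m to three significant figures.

106 m

The plume is Gaussian with σ = √(2Dt) = √(2 × 3.09 × 107) = 25.71 m.
C/C_peak = exp(−Δx²/(2σ²)) = 0.12 ⇒ Δx = σ·√(−2 ln 0.12) = 25.71 × 2.059 = 52.94 m.
Width = 2Δx = 106 m.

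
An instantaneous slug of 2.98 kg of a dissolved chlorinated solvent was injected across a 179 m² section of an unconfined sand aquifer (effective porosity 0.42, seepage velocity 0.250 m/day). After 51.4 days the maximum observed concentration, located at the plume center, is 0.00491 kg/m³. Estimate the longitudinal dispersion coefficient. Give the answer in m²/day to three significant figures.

At the plume center C_max = M/(n_e·A·√(4πDt)), so D = M²/(4πt·(n_e·A·C_max)²).
n_e·A·C_max = 0.42 × 179 × 0.00491 = 0.3691 kg/m.
D = 2.98²/(4π × 51.4 × 0.3691²) = 0.101 m²/day.

0.101 m²/day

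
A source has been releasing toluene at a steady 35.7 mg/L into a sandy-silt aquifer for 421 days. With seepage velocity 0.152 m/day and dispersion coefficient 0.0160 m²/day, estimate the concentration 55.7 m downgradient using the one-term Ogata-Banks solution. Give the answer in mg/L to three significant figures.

35.3 mg/L

For a continuous step input, C/C₀ ≈ ½·erfc((x−vt)/(2√(Dt))).
vt = 0.152 × 421 = 63.992 m and 2√(Dt) = 2√(0.0160 × 421) = 5.191 m.
Argument (x−vt)/(2√(Dt)) = (55.7 − 63.992)/5.191 = -1.597; ½·erfc(-1.597) = 0.9880.
C = 35.7 × 0.9880 = 35.3 mg/L.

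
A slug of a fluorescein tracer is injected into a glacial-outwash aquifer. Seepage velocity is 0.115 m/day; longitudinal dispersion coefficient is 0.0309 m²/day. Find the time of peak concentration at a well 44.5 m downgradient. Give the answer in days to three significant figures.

For the 1D instantaneous-source solution, setting ∂C/∂t = 0 at fixed x gives v²t² + 2Dt − x² = 0, so t = (√(D² + v²x²) − D)/v².
√(D² + v²x²) = √(0.0309² + 0.115² × 44.5²) = 5.118; v² = 0.013225.
t = (5.118 − 0.0309)/0.013225 = 385 days (vs. the pure-advection estimate x/v = 387 d).

385 days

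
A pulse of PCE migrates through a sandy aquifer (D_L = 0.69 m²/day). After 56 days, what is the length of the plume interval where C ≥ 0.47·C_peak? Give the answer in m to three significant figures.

21.6 m

The plume is Gaussian with σ = √(2Dt) = √(2 × 0.69 × 56) = 8.791 m.
C/C_peak = exp(−Δx²/(2σ²)) = 0.47 ⇒ Δx = σ·√(−2 ln 0.47) = 8.791 × 1.229 = 10.80 m.
Width = 2Δx = 21.6 m.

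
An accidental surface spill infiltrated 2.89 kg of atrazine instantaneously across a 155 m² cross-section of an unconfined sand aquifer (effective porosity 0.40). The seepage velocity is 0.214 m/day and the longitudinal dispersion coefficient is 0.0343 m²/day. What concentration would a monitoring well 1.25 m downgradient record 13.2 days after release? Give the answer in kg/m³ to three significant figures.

0.00497 kg/m³

For an instantaneous plane source, C(x,t) = M/(n_e·A·√(4πDt)) · exp(−(x−vt)²/(4Dt)), with n_e·A the pore (flow) area.
Plume center vt = 0.214 × 13.2 = 2.8248 m, so the well at 1.25 m is 1.5748 m upgradient of the peak.
√(4πDt) = 2.385 m, giving peak height M/(n_e·A·√(4πDt)) = 2.89/(0.40 × 155 × 2.385) = 0.01954 kg/m³.
(x−vt)²/(4Dt) = (-1.5748)²/(4 × 0.0343 × 13.2) = 1.369; exp(−1.369) = 0.2544.
C = 0.01954 × 0.2544 = 0.00497 kg/m³.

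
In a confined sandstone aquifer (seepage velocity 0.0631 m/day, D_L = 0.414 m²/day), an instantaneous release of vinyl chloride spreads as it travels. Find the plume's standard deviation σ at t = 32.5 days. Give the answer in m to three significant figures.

Dispersive spreading gives a Gaussian with σ² = 2Dt; advection only shifts the center.
σ = √(2 × 0.414 × 32.5) = 5.19 m.

5.19 m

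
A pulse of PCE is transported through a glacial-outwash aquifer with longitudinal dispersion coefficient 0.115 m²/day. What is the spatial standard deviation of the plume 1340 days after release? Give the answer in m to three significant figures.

17.6 m

Dispersive spreading gives a Gaussian with σ² = 2Dt; advection only shifts the center.
σ = √(2 × 0.115 × 1340) = 17.6 m.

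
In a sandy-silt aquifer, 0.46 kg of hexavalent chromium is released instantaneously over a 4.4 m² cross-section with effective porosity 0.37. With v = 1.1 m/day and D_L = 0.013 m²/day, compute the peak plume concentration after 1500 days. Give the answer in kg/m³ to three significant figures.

0.0181 kg/m³

The peak of an instantaneous 1D plume sits at x = vt; there the Gaussian factor is 1 and C_max = M/(n_e·A·√(4πDt)), where n_e·A is the pore area the mass is dissolved in.
√(4πDt) = √(4π × 0.013 × 1500) = 15.65 m, so C_max = 0.46/(0.37 × 4.4 × 15.65) = 0.0181 kg/m³.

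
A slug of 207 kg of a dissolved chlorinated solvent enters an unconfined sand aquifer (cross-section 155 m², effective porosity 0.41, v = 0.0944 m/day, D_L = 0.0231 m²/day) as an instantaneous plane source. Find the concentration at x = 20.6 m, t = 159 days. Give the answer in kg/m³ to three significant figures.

For an instantaneous plane source, C(x,t) = M/(n_e·A·√(4πDt)) · exp(−(x−vt)²/(4Dt)), with n_e·A the pore (flow) area.
Plume center vt = 0.0944 × 159 = 15.0096 m, so the well at 20.6 m is 5.5904 m downgradient of the peak.
√(4πDt) = 6.794 m, giving peak height M/(n_e·A·√(4πDt)) = 207/(0.41 × 155 × 6.794) = 0.4794 kg/m³.
(x−vt)²/(4Dt) = (5.5904)²/(4 × 0.0231 × 159) = 2.127; exp(−2.127) = 0.1192.
C = 0.4794 × 0.1192 = 0.0571 kg/m³.

0.0571 kg/m³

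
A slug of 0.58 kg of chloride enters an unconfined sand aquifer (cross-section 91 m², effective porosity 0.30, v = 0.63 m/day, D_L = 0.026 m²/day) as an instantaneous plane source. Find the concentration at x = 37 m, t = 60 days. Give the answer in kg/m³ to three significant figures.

0.00433 kg/m³

For an instantaneous plane source, C(x,t) = M/(n_e·A·√(4πDt)) · exp(−(x−vt)²/(4Dt)), with n_e·A the pore (flow) area.
Plume center vt = 0.63 × 60 = 37.8 m, so the well at 37 m is 0.8 m upgradient of the peak.
√(4πDt) = 4.428 m, giving peak height M/(n_e·A·√(4πDt)) = 0.58/(0.30 × 91 × 4.428) = 0.004798 kg/m³.
(x−vt)²/(4Dt) = (-0.8)²/(4 × 0.026 × 60) = 0.1026; exp(−0.1026) = 0.9025.
C = 0.004798 × 0.9025 = 0.00433 kg/m³.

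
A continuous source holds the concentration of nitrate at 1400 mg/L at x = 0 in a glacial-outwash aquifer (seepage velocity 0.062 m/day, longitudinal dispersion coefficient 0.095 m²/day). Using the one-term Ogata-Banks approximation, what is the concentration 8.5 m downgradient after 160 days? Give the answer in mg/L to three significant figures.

842 mg/L

For a continuous step input, C/C₀ ≈ ½·erfc((x−vt)/(2√(Dt))).
vt = 0.062 × 160 = 9.92 m and 2√(Dt) = 2√(0.095 × 160) = 7.797 m.
Argument (x−vt)/(2√(Dt)) = (8.5 − 9.92)/7.797 = -0.1821; ½·erfc(-0.1821) = 0.6016.
C = 1400 × 0.6016 = 842 mg/L.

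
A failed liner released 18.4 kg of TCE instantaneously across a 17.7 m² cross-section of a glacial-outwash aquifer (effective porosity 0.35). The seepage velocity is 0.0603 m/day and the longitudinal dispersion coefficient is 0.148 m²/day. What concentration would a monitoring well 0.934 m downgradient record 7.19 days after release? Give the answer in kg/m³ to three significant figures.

For an instantaneous plane source, C(x,t) = M/(n_e·A·√(4πDt)) · exp(−(x−vt)²/(4Dt)), with n_e·A the pore (flow) area.
Plume center vt = 0.0603 × 7.19 = 0.433557 m, so the well at 0.934 m is 0.500443 m downgradient of the peak.
√(4πDt) = 3.657 m, giving peak height M/(n_e·A·√(4πDt)) = 18.4/(0.35 × 17.7 × 3.657) = 0.8122 kg/m³.
(x−vt)²/(4Dt) = (0.500443)²/(4 × 0.148 × 7.19) = 0.05884; exp(−0.05884) = 0.9429.
C = 0.8122 × 0.9429 = 0.766 kg/m³.

0.766 kg/m³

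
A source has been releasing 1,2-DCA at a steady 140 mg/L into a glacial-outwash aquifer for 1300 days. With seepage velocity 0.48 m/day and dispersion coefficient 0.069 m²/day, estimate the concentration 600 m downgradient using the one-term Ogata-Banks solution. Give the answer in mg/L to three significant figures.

135 mg/L

For a continuous step input, C/C₀ ≈ ½·erfc((x−vt)/(2√(Dt))).
vt = 0.48 × 1300 = 624 m and 2√(Dt) = 2√(0.069 × 1300) = 18.94 m.
Argument (x−vt)/(2√(Dt)) = (600 − 624)/18.94 = -1.267; ½·erfc(-1.267) = 0.9634.
C = 140 × 0.9634 = 135 mg/L.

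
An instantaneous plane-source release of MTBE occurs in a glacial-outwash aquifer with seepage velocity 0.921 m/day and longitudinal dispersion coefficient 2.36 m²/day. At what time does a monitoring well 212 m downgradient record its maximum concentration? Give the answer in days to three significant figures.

For the 1D instantaneous-source solution, setting ∂C/∂t = 0 at fixed x gives v²t² + 2Dt − x² = 0, so t = (√(D² + v²x²) − D)/v².
√(D² + v²x²) = √(2.36² + 0.921² × 212²) = 195.3; v² = 0.848241.
t = (195.3 − 2.36)/0.848241 = 227 days (vs. the pure-advection estimate x/v = 230 d).

227 days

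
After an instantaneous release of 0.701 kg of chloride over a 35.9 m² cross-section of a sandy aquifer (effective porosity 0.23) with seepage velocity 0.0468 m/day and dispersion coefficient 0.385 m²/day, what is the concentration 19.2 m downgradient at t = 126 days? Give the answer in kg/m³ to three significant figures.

For an instantaneous plane source, C(x,t) = M/(n_e·A·√(4πDt)) · exp(−(x−vt)²/(4Dt)), with n_e·A the pore (flow) area.
Plume center vt = 0.0468 × 126 = 5.8968 m, so the well at 19.2 m is 13.3032 m downgradient of the peak.
√(4πDt) = 24.69 m, giving peak height M/(n_e·A·√(4πDt)) = 0.701/(0.23 × 35.9 × 24.69) = 0.003439 kg/m³.
(x−vt)²/(4Dt) = (13.3032)²/(4 × 0.385 × 126) = 0.9121; exp(−0.9121) = 0.4017.
C = 0.003439 × 0.4017 = 0.00138 kg/m³.

0.00138 kg/m³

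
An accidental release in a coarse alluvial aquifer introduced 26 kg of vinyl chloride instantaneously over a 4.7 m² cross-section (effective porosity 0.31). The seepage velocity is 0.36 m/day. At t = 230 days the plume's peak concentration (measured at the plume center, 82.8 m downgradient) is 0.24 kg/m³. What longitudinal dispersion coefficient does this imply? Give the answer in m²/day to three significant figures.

At the plume center C_max = M/(n_e·A·√(4πDt)), so D = M²/(4πt·(n_e·A·C_max)²).
n_e·A·C_max = 0.31 × 4.7 × 0.24 = 0.3497 kg/m.
D = 26²/(4π × 230 × 0.3497²) = 1.91 m²/day.

1.91 m²/day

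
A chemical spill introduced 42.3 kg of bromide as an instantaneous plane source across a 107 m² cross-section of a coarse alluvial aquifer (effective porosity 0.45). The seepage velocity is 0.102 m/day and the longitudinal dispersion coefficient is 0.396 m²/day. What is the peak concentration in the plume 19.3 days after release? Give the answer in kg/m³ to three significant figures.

0.0896 kg/m³

The peak of an instantaneous 1D plume sits at x = vt; there the Gaussian factor is 1 and C_max = M/(n_e·A·√(4πDt)), where n_e·A is the pore area the mass is dissolved in.
√(4πDt) = √(4π × 0.396 × 19.3) = 9.800 m, so C_max = 42.3/(0.45 × 107 × 9.800) = 0.0896 kg/m³.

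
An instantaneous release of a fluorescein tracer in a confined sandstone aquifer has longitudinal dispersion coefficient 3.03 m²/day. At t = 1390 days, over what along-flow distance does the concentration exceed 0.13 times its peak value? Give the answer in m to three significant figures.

371 m

The plume is Gaussian with σ = √(2Dt) = √(2 × 3.03 × 1390) = 91.78 m.
C/C_peak = exp(−Δx²/(2σ²)) = 0.13 ⇒ Δx = σ·√(−2 ln 0.13) = 91.78 × 2.020 = 185.4 m.
Width = 2Δx = 371 m.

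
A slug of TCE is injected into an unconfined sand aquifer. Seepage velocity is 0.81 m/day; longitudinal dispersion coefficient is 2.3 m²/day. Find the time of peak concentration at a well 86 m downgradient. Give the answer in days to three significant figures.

For the 1D instantaneous-source solution, setting ∂C/∂t = 0 at fixed x gives v²t² + 2Dt − x² = 0, so t = (√(D² + v²x²) − D)/v².
√(D² + v²x²) = √(2.3² + 0.81² × 86²) = 69.70; v² = 0.6561.
t = (69.70 − 2.3)/0.6561 = 103 days (vs. the pure-advection estimate x/v = 106 d).

103 days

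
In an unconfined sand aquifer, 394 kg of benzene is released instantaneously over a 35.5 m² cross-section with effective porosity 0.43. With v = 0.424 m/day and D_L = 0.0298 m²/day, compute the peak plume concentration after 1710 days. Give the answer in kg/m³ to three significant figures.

1.02 kg/m³

The peak of an instantaneous 1D plume sits at x = vt; there the Gaussian factor is 1 and C_max = M/(n_e·A·√(4πDt)), where n_e·A is the pore area the mass is dissolved in.
√(4πDt) = √(4π × 0.0298 × 1710) = 25.31 m, so C_max = 394/(0.43 × 35.5 × 25.31) = 1.02 kg/m³.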